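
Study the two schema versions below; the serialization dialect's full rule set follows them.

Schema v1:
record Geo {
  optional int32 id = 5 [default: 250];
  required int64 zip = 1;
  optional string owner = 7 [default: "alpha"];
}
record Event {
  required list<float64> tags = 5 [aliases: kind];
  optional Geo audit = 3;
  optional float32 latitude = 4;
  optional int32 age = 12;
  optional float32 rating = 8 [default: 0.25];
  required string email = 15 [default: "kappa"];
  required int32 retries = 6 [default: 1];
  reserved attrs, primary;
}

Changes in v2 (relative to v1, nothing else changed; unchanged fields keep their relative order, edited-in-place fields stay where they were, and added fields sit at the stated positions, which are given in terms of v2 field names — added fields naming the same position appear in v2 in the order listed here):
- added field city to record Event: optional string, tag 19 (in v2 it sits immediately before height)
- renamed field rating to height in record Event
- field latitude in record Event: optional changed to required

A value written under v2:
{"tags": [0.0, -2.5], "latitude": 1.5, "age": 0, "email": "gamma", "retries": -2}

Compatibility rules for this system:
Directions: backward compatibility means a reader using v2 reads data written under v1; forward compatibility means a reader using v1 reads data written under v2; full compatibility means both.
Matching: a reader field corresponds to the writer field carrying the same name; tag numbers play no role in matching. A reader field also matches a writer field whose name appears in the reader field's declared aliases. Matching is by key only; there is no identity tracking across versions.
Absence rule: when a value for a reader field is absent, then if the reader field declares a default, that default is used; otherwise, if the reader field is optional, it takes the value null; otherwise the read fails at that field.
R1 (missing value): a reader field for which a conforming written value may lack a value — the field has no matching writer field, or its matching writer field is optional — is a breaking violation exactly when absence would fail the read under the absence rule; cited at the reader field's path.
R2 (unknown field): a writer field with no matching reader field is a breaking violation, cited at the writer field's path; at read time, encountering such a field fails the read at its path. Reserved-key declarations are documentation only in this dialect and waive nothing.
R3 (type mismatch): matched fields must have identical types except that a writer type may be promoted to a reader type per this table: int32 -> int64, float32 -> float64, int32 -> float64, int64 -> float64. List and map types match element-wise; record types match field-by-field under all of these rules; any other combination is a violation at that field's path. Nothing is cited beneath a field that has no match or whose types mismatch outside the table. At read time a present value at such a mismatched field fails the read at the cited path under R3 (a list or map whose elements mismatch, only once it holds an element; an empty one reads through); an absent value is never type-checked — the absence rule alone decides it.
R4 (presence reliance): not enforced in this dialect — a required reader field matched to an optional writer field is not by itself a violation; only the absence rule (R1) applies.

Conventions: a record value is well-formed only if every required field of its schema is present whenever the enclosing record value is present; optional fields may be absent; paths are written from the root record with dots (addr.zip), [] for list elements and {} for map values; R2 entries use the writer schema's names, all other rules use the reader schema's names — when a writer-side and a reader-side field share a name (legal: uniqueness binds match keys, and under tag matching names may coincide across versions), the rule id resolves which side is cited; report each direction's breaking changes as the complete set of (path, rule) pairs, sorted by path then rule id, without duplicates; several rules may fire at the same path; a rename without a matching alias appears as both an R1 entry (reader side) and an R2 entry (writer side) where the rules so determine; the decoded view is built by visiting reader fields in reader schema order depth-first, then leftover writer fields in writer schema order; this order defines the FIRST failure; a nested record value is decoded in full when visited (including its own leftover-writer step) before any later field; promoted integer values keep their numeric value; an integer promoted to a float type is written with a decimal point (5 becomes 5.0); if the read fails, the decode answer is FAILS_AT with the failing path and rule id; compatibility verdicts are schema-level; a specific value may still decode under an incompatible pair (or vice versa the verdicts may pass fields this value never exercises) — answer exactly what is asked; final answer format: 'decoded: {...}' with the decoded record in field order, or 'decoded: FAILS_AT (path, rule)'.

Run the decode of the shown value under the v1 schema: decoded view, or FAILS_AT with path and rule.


each type pair in Event: writer, then reader
decode (reader v1):
  tags := [0.0, -2.5]
  audit := null (absent, optional -> null)
  latitude := 1.5
  age := 0
  rating := 0.25 (absent -> default)
  email := "gamma"
  retries := -2
  => decoded: {"tags": [0.0, -2.5], "audit": null, "latitude": 1.5, "age": 0, "rating": 0.25, "email": "gamma", "retries": -2}
remaining Event differences; none change what is asked:
  added field city to record Event: optional string, tag 19 (in v2 it sits immediately before height) -> affects the rule determinations only; this particular Event value decodes identically
  renamed field rating to height in record Event -> affects the rule determinations only; this particular Event value decodes identically
  field latitude in record Event: optional changed to required -> affects the rule determinations only; this particular Event value decodes identically

decoded: {"tags": [0.0, -2.5], "audit": null, "latitude": 1.5, "age": 0, "rating": 0.25, "email": "gamma", "retries": -2}


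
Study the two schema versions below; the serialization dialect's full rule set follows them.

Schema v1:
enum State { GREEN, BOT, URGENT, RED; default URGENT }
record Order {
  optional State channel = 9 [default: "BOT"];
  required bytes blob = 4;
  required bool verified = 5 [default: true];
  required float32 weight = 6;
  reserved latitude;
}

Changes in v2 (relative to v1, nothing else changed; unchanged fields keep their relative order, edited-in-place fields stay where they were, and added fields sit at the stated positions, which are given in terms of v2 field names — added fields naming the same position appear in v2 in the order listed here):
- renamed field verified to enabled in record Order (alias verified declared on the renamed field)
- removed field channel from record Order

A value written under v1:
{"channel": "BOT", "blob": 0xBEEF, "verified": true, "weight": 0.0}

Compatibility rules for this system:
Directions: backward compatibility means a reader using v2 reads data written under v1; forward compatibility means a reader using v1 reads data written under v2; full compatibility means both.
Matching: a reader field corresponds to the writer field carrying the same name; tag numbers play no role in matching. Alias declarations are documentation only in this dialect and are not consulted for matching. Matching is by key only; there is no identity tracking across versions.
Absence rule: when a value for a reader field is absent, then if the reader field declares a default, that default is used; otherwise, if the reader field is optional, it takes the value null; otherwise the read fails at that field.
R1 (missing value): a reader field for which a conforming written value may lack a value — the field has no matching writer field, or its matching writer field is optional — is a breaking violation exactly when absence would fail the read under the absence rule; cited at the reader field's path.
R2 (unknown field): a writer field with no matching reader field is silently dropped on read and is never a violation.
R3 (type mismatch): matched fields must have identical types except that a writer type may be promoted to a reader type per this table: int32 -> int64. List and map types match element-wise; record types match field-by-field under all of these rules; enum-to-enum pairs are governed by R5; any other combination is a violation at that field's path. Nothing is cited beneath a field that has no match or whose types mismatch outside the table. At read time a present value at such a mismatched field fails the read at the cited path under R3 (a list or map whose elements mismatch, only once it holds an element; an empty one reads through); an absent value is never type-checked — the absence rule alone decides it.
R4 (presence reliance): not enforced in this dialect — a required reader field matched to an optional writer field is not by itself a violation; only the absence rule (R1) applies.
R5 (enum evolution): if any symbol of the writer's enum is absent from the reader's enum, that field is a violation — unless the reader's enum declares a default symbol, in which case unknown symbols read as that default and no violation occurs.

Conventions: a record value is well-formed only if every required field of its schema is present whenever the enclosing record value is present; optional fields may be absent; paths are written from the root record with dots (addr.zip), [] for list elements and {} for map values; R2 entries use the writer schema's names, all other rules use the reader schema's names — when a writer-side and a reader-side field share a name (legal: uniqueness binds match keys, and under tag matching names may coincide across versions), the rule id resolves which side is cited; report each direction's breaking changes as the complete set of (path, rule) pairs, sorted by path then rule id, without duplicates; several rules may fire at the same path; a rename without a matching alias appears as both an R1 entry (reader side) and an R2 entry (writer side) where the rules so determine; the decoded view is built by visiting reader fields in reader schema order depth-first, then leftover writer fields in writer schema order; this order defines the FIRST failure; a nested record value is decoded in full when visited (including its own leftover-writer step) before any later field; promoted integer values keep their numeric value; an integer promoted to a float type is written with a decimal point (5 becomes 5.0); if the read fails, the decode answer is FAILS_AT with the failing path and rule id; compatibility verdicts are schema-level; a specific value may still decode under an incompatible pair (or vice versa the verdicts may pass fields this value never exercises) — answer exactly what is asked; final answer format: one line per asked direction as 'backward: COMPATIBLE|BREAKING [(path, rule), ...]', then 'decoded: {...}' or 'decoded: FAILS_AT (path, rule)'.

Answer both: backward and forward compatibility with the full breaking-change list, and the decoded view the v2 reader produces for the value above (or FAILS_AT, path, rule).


backward: COMPATIBLE []; forward: COMPATIBLE []; decoded: {"blob": 0xBEEF, "enabled": true, "weight": 0.0}

each type pair in Order: writer, then reader
backward analysis of Order with v2 as reader and v1 as writer:
  writer required, bytes -> bytes: reader blob maps from writer blob
  enabled: no writer match
  writer required, float32 -> float32: reader weight maps from writer weight
  writer field channel has no reader counterpart
  writer field verified has no reader counterpart
  => backward verdict for Order: COMPATIBLE, no violations
forward analysis of Order with v1 as reader and v2 as writer:
  channel: no writer match
  writer required, bytes -> bytes: reader blob maps from writer blob
  verified: no writer match
  writer required, float32 -> float32: reader weight maps from writer weight
  writer field enabled has no reader counterpart
  => forward verdict for Order: COMPATIBLE, no violations
decode (reader v2):
  blob := 0xBEEF
  enabled := true (no value, default fills)
  weight := 0.0
  writer channel: unmatched, discarded
  writer verified: unmatched, discarded
  => decoded: {"blob": 0xBEEF, "enabled": true, "weight": 0.0}


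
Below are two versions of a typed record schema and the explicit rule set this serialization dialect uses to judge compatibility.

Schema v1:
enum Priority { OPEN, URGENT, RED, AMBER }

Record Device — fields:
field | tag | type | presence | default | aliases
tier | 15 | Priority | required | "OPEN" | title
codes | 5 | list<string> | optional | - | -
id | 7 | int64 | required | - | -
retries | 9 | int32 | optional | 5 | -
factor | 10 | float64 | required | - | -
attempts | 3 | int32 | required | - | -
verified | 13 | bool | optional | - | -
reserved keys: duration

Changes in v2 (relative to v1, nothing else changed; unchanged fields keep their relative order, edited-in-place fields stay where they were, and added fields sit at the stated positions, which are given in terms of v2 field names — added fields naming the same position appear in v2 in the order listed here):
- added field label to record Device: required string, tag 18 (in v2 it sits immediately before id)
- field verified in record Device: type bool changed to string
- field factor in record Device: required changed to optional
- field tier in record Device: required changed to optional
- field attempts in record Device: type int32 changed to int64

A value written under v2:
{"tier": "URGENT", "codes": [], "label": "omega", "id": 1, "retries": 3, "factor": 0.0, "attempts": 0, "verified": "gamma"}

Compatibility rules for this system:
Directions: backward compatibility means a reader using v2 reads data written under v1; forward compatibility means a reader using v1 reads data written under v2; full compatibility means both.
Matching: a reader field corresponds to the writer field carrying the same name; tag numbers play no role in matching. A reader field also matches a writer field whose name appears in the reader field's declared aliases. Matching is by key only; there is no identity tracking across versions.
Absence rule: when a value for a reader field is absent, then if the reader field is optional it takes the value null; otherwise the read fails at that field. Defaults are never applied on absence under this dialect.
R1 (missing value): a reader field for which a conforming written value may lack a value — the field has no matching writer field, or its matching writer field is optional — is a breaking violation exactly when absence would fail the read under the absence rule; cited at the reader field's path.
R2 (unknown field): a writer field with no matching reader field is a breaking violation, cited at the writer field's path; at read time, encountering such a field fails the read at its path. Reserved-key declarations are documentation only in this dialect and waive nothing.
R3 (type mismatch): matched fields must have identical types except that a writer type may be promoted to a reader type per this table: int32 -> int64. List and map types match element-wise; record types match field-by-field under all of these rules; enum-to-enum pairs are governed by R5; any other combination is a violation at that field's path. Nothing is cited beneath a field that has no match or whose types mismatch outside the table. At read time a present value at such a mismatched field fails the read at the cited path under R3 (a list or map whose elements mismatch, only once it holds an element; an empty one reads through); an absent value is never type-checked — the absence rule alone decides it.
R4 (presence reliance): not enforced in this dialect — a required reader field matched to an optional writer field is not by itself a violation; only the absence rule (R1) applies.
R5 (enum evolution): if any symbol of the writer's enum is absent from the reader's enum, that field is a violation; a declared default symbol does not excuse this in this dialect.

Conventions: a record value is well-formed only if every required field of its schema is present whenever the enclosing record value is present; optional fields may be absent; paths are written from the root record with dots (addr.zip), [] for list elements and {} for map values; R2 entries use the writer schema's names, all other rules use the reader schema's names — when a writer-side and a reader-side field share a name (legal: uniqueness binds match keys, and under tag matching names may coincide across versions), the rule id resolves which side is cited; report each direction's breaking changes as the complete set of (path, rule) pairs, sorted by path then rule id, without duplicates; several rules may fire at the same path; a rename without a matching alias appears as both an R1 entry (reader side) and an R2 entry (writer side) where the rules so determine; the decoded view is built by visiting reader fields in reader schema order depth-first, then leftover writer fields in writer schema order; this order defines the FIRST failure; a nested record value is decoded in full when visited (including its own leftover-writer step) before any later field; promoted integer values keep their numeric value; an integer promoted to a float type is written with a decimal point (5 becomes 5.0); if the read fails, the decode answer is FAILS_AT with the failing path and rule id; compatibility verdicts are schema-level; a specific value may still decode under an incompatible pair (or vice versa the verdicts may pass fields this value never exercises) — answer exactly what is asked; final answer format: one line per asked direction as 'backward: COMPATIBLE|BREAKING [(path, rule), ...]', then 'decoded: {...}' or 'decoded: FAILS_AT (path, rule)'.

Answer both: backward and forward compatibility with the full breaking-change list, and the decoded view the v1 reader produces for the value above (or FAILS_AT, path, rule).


backward: BREAKING [(label, R1), (verified, R3)]; forward: BREAKING [(attempts, R3), (factor, R1), (label, R2), (tier, R1), (verified, R3)]; decoded: FAILS_AT (attempts, R3)

in Device below, arrows point writer -> reader
backward pass over Device, reader schema v2, writer schema v1:
  tier <- tier (Priority -> Priority, writer required)
  codes <- codes (list<string> -> list<string>, writer optional)
  label has no writer counterpart
  id <- id (int64 -> int64, writer required)
  retries <- retries (int32 -> int32, writer optional)
  factor <- factor (float64 -> float64, writer required)
  attempts <- attempts (int32 -> int64, writer required)
  verified <- verified (bool -> string, writer optional)
  rule R1 violated at label
  rule R3 violated at verified
  => backward: BREAKING (2)
forward pass over Device, reader schema v1, writer schema v2:
  tier <- tier (Priority -> Priority, writer optional)
  codes <- codes (list<string> -> list<string>, writer optional)
  id <- id (int64 -> int64, writer required)
  retries <- retries (int32 -> int32, writer optional)
  factor <- factor (float64 -> float64, writer optional)
  attempts <- attempts (int64 -> int32, writer required)
  verified <- verified (string -> bool, writer optional)
  writer field label has no reader counterpart
  rule R3 violated at attempts
  rule R1 violated at factor
  rule R2 violated at label
  rule R1 violated at tier
  rule R3 violated at verified
  => forward: BREAKING (5)
decode (reader v1):
  tier := "URGENT"
  codes := []
  id := 1
  retries := 3
  factor := 0.0
  read fails at attempts under R3
  => FAILS_AT (attempts, R3)


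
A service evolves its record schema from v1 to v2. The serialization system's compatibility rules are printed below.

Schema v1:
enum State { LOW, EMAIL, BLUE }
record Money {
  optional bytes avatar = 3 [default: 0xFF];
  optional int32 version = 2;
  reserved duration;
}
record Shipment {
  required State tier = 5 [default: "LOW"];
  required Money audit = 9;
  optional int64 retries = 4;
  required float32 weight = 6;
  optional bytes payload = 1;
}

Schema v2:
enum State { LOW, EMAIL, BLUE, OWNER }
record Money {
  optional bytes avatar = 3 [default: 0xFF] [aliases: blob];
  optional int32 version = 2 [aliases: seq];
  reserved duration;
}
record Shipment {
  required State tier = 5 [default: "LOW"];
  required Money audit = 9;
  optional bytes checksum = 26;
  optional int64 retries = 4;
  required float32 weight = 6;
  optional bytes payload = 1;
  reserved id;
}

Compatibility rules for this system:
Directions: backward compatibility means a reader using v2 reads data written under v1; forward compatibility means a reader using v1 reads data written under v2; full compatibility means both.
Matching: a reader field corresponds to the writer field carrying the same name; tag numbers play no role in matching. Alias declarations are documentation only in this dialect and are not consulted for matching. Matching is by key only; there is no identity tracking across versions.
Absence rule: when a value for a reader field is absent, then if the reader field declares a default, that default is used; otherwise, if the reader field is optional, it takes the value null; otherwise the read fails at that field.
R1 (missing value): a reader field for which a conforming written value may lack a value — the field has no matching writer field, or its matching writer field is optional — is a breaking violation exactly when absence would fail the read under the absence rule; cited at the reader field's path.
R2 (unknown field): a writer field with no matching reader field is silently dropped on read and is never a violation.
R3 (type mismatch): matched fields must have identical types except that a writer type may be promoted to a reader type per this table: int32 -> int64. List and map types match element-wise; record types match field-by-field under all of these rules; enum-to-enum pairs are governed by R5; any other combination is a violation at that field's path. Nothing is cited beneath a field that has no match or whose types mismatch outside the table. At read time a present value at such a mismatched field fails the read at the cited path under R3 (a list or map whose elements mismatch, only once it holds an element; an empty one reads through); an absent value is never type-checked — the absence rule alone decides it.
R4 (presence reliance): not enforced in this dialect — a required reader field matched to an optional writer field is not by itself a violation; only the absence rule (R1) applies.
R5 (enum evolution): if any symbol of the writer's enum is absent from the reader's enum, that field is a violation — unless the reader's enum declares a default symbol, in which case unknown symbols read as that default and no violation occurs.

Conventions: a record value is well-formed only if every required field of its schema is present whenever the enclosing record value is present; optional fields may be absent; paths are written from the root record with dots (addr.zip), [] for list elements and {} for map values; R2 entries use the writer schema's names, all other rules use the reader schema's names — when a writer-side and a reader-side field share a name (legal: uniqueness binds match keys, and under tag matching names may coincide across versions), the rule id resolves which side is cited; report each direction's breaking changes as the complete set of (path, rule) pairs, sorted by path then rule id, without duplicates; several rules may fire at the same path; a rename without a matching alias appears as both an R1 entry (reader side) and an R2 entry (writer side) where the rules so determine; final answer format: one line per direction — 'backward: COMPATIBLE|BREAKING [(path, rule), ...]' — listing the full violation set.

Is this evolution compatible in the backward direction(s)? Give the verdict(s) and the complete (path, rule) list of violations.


backward: COMPATIBLE []

the writer's type comes first in each Shipment pair
backward on Shipment — v2 reading data written by v1:
  State -> State, writer required: tier aligns to tier
  Money -> Money, writer required: audit aligns to audit
  checksum: no writer match
  int64 -> int64, writer optional: retries aligns to retries
  float32 -> float32, writer required: weight aligns to weight
  bytes -> bytes, writer optional: payload aligns to payload
  bytes -> bytes, writer optional: audit.avatar aligns to audit.avatar
  int32 -> int32, writer optional: audit.version aligns to audit.version
  => backward: COMPATIBLE
the rest of the Shipment diff is inert for this question:
  enum State (field tier in record Shipment): symbol OWNER added -> matters only for Shipment's forward compatibility — outside the asked direction
  added field checksum to record Shipment: optional bytes, tag 26 (in v2 it sits immediately before retries) -> no rule fires on it in Shipment's dialect; the asked verdict holds


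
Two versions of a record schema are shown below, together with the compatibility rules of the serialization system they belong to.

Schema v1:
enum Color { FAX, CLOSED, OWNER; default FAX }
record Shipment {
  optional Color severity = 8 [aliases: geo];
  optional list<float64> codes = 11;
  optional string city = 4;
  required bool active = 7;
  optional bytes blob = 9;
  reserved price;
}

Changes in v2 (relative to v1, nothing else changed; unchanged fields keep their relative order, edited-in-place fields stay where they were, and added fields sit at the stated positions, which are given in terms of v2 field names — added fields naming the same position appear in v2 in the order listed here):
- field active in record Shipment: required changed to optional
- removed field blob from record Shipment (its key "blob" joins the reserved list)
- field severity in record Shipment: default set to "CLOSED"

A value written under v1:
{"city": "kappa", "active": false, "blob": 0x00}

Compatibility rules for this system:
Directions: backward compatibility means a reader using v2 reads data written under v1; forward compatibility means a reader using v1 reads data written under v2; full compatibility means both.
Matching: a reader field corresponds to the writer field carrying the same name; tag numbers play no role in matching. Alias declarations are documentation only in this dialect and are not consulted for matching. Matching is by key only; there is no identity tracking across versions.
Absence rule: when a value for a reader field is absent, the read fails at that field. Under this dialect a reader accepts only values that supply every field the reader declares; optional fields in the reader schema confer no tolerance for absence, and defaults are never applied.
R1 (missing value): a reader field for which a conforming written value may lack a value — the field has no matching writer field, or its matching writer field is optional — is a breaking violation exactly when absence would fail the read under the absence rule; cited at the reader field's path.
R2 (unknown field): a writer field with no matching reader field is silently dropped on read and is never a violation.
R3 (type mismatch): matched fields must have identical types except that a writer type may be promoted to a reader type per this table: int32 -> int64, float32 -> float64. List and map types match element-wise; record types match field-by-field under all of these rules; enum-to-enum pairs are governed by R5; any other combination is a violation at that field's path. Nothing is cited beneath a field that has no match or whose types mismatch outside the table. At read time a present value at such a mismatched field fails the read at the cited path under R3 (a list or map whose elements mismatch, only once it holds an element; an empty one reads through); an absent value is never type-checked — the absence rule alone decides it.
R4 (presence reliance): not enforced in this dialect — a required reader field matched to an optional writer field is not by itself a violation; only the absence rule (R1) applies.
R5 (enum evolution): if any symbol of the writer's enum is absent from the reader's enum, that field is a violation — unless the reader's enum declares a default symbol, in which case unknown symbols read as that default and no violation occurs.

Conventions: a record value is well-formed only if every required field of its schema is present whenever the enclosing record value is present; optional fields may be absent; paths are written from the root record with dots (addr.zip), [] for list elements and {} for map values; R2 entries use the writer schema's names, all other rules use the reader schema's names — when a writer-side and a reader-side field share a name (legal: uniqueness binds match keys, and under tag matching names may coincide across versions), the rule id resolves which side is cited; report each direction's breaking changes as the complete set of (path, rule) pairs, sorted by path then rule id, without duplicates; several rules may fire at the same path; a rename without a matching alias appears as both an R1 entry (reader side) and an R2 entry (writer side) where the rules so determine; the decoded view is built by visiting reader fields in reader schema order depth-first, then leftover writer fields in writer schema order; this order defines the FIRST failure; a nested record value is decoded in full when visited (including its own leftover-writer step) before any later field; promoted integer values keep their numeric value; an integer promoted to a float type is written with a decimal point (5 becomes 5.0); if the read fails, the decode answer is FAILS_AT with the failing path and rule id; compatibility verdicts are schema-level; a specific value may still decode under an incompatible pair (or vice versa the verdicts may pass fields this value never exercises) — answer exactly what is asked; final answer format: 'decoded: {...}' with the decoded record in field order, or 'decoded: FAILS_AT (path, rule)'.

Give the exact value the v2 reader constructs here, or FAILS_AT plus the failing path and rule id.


each type pair in Shipment: writer, then reader
decode (reader v2):
  read fails at severity under R1 (no fill)
  => FAILS_AT (severity, R1)
checking off the Shipment differences that do not matter here:
  field active in record Shipment: required changed to optional -> a verdict-level change on Shipment — the shown value reads the same
  removed field blob from record Shipment (its key "blob" joins the reserved list) -> a verdict-level change on Shipment — the shown value reads the same

decoded: FAILS_AT (severity, R1)


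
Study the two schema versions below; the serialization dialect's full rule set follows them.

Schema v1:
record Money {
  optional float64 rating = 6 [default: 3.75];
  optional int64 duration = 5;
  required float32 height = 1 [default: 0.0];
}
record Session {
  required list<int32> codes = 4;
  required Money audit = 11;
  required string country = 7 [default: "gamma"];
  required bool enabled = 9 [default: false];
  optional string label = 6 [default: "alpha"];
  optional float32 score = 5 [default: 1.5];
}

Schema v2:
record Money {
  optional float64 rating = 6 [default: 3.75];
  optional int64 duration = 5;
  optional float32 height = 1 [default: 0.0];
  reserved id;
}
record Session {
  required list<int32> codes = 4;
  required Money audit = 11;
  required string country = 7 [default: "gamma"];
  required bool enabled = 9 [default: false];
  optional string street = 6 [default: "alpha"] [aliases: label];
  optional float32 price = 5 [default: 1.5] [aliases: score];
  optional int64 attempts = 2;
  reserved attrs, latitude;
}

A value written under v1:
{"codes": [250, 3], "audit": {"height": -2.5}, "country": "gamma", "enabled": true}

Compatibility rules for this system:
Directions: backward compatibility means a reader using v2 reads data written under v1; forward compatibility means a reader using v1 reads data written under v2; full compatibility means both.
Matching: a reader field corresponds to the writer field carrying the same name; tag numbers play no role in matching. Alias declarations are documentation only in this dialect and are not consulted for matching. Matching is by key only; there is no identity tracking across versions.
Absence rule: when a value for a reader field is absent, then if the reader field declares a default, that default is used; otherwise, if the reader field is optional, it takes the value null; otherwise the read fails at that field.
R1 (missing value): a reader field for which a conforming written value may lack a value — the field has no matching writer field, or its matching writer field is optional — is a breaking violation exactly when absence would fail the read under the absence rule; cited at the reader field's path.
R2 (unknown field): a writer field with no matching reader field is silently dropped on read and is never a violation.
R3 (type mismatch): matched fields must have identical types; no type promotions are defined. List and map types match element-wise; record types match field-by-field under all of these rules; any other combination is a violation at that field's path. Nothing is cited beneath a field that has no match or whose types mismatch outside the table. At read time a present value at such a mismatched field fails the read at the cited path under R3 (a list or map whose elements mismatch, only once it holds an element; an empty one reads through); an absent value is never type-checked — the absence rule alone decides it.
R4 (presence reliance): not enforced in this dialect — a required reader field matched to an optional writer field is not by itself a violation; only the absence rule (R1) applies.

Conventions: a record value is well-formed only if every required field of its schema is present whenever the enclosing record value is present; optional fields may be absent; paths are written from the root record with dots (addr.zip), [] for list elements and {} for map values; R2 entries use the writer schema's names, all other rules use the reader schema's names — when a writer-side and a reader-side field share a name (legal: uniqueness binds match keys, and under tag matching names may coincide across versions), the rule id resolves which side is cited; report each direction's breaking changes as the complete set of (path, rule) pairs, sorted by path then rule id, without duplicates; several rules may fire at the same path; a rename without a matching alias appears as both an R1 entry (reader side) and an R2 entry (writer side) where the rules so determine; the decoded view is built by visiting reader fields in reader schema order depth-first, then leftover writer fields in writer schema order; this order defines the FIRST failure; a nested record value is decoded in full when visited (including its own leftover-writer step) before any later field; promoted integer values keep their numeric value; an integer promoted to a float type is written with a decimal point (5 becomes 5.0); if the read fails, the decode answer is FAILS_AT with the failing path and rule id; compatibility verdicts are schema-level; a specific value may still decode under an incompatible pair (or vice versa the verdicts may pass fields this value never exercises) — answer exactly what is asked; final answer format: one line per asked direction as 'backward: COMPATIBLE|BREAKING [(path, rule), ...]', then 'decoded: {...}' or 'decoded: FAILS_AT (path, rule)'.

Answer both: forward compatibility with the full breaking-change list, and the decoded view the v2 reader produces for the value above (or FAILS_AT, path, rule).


in Session below, arrows point writer -> reader
checking forward for Session: reader v1 against writer v2:
  writer required, list<int32> -> list<int32>: reader codes maps from writer codes
  writer required, Money -> Money: reader audit maps from writer audit
  writer required, string -> string: reader country maps from writer country
  writer required, bool -> bool: reader enabled maps from writer enabled
  label: no writer-side match
  score: no writer-side match
  leftover writer field: street
  leftover writer field: price
  leftover writer field: attempts
  writer optional, float64 -> float64: reader audit.rating maps from writer audit.rating
  writer optional, int64 -> int64: reader audit.duration maps from writer audit.duration
  writer optional, float32 -> float32: reader audit.height maps from writer audit.height
  => forward verdict for Session: COMPATIBLE, no violations
migrating the Session value to v2:
  codes := [250, 3]
  audit.rating := 3.75 (missing; default applied)
  audit.duration := null (missing; optional => null)
  audit.height := -2.5
  country := "gamma"
  enabled := true
  street := "alpha" (missing; default applied)
  price := 1.5 (missing; default applied)
  attempts := null (missing; optional => null)
  => decoded: {"codes": [250, 3], "audit": {"rating": 3.75, "duration": null, "height": -2.5}, "country": "gamma", "enabled": true, "street": "alpha", "price": 1.5, "attempts": null}
remaining Session differences; none change what is asked:
  field height in record Money: required changed to optional -> no rule fires on it in Session's dialect; the asked verdict holds

forward: COMPATIBLE []; decoded: {"codes": [250, 3], "audit": {"rating": 3.75, "duration": null, "height": -2.5}, "country": "gamma", "enabled": true, "street": "alpha", "price": 1.5, "attempts": null}


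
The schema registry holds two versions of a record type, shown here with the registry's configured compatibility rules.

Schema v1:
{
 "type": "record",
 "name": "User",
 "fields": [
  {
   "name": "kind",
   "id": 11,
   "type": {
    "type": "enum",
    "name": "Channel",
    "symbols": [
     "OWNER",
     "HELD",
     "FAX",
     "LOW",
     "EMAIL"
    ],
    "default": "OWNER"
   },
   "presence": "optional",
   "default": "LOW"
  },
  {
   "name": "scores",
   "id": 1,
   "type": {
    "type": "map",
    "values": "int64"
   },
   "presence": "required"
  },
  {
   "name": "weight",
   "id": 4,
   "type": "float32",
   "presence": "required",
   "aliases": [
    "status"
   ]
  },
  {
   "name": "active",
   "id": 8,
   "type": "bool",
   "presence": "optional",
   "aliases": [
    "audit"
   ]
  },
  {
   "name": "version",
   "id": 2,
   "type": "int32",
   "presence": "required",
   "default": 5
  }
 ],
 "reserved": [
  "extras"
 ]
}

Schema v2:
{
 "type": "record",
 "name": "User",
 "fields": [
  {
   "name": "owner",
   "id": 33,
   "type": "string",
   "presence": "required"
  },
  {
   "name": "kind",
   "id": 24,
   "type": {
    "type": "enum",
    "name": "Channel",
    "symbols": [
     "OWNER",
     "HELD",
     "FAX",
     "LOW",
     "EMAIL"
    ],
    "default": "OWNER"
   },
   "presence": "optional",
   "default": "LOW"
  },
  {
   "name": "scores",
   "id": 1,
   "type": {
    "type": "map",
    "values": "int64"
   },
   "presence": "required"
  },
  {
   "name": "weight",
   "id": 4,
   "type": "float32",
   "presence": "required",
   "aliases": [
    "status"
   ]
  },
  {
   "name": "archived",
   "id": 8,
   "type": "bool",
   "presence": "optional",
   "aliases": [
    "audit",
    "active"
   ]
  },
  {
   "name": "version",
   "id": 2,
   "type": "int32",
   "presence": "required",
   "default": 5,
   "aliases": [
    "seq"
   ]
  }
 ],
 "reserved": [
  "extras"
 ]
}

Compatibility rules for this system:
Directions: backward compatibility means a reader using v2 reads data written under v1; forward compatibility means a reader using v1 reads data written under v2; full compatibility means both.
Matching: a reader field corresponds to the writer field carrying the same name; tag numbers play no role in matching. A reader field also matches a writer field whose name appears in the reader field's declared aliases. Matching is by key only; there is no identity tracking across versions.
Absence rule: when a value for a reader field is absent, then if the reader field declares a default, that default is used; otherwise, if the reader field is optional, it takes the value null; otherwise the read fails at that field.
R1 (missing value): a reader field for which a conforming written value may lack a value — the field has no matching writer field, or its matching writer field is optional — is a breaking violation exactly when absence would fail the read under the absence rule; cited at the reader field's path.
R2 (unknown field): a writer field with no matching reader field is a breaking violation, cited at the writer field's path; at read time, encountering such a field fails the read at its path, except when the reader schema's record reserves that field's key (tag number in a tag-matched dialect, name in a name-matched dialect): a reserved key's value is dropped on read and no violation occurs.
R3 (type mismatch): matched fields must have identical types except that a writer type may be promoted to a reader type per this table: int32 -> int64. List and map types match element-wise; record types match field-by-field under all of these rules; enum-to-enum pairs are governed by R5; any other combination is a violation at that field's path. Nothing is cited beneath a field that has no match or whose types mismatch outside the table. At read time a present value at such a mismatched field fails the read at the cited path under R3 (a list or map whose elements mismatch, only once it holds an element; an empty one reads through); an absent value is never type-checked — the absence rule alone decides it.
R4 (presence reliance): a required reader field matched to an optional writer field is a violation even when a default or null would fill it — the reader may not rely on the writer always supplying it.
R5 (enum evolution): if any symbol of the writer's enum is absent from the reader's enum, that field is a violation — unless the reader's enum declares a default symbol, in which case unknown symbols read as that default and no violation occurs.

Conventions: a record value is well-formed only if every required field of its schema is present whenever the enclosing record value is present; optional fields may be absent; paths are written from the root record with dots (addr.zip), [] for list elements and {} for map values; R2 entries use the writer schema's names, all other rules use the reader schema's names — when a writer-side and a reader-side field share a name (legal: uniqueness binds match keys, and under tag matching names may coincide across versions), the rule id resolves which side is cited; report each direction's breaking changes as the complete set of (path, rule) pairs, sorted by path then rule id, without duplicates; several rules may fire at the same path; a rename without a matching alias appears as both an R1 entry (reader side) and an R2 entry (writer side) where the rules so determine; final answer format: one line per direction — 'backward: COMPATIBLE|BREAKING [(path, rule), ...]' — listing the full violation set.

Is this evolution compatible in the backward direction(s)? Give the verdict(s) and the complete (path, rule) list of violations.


backward: BREAKING [(owner, R1)]

the writer's type comes first in each User pair
backward on User — v2 reading data written by v1:
  owner: no writer match
  Channel -> Channel, writer optional: kind aligns to kind
  map<string, int64> -> map<string, int64>, writer required: scores aligns to scores
  float32 -> float32, writer required: weight aligns to weight
  bool -> bool, writer optional: archived aligns to active
  int32 -> int32, writer required: version aligns to version
  violation R1 at owner
  => backward: BREAKING (1)
the rest of the User diff is inert for this question:
  field kind in record User: tag 11 changed to 24 -> no rule fires on it in User's dialect; the asked verdict holds
  renamed field active to archived in record User (alias active declared on the renamed field) -> affects forward compatibility only, which is not asked
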